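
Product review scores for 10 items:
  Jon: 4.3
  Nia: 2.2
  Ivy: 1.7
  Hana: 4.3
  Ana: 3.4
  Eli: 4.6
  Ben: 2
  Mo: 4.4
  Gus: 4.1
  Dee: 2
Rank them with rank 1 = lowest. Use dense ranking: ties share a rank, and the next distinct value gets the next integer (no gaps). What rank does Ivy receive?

1

Sorted (ascending): 1.7, 2, 2, 2.2, 3.4, 4.1, 4.3, 4.3, 4.4, 4.6
The 2 values of 2 share dense rank 2.
The 2 values of 4.3 share dense rank 6.
Remaining distinct values take the next consecutive integers.
Ivy has value 1.7 → rank 1.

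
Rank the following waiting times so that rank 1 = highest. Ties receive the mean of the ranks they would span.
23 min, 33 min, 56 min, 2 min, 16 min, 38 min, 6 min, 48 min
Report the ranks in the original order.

Sorted (descending): 56, 48, 38, 33, 23, 16, 6, 2
No ties — each value takes its position as its rank.

5, 4, 1, 8, 6, 3, 7, 2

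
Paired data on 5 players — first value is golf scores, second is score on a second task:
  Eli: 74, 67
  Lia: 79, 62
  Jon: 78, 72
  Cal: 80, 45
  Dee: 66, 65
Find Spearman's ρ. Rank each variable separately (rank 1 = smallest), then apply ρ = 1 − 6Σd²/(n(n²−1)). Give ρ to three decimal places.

-0.600

Ranks of variable 1: 2, 4, 3, 5, 1
Ranks of variable 2: 4, 2, 5, 1, 3
d = r₁ − r₂: -2, 2, -2, 4, -2
d²: 4, 4, 4, 16, 4; Σd² = 32
ρ = 1 − 6·32/(5·24) = 1 − 192/120 = -0.600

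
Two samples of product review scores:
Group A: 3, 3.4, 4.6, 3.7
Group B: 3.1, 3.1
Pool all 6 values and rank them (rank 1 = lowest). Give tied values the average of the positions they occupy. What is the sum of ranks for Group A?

16

Sorted (ascending): 3, 3.1, 3.1, 3.4, 3.7, 4.6
The 2 values of 3.1 occupy positions 2–3 → average rank (2+3)/2 = 2.5.
Group A values → pooled ranks: 3→1, 3.4→4, 4.6→6, 3.7→5
Rank sum = 1 + 4 + 6 + 5 = 16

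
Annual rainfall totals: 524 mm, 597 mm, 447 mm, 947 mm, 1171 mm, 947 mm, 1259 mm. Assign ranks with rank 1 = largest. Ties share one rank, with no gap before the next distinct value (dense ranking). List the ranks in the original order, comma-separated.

Sorted (descending): 1259, 1171, 947, 947, 597, 524, 447
The 2 values of 947 share dense rank 3.
Remaining distinct values take the next consecutive integers.

5, 4, 6, 3, 2, 3, 1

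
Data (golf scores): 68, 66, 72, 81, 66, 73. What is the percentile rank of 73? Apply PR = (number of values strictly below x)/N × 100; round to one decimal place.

N = 6.
Strictly below 73: 4. Equal to 73: 1.
PR = 4/6 × 100 = 66.7

66.7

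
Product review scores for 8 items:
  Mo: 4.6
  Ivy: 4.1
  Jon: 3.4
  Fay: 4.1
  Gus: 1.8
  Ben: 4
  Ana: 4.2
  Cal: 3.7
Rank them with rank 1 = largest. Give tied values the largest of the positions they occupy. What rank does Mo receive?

1

Sorted (descending): 4.6, 4.2, 4.1, 4.1, 4, 3.7, 3.4, 1.8
The 2 values of 4.1 occupy positions 3–4 → each gets rank 4.
Mo has value 4.6 → rank 1.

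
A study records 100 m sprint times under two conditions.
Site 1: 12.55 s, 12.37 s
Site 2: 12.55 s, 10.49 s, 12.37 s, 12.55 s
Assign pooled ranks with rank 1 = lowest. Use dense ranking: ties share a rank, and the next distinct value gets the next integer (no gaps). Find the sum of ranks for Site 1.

5

Sorted (ascending): 10.49, 12.37, 12.37, 12.55, 12.55, 12.55
The 2 values of 12.37 share dense rank 2.
The 3 values of 12.55 share dense rank 3.
Remaining distinct values take the next consecutive integers.
Site 1 values → pooled ranks: 12.55→3, 12.37→2
Rank sum = 3 + 2 = 5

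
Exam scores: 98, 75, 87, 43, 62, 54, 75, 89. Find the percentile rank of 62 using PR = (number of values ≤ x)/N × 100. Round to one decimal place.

N = 8.
Strictly below 62: 2. Equal to 62: 1.
PR = 3/8 × 100 = 37.5

37.5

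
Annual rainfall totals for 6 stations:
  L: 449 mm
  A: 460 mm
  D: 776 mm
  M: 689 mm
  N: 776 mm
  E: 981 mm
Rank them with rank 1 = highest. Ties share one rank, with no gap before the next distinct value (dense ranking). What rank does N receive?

2

Sorted (descending): 981, 776, 776, 689, 460, 449
The 2 values of 776 share dense rank 2.
Remaining distinct values take the next consecutive integers.
N has value 776 mm → rank 2.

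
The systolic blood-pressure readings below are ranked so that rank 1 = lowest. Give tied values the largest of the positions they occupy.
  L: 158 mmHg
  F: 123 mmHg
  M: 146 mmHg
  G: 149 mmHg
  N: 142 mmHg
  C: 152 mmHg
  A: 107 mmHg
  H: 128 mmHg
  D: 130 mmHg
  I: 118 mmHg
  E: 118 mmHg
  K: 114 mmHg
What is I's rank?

4

Sorted (ascending): 107, 114, 118, 118, 123, 128, 130, 142, 146, 149, 152, 158
The 2 values of 118 occupy positions 3–4 → each gets rank 4.
I has value 118 mmHg → rank 4.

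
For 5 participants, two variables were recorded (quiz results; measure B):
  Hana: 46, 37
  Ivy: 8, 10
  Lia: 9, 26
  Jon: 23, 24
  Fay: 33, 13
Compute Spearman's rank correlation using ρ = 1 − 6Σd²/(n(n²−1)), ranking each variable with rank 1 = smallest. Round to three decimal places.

0.600

Ranks of variable 1: 5, 1, 2, 3, 4
Ranks of variable 2: 5, 1, 4, 3, 2
d = r₁ − r₂: 0, 0, -2, 0, 2
d²: 0, 0, 4, 0, 4; Σd² = 8
ρ = 1 − 6·8/(5·24) = 1 − 48/120 = 0.600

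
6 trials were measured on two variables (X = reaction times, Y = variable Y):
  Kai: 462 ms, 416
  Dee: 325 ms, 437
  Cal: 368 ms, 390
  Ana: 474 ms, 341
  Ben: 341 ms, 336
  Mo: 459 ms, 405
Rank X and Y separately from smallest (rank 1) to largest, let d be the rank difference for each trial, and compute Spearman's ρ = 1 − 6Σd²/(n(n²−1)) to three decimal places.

Ranks of variable 1: 5, 1, 3, 6, 2, 4
Ranks of variable 2: 5, 6, 3, 2, 1, 4
d = r₁ − r₂: 0, -5, 0, 4, 1, 0
d²: 0, 25, 0, 16, 1, 0; Σd² = 42
ρ = 1 − 6·42/(6·35) = 1 − 252/210 = -0.200

-0.200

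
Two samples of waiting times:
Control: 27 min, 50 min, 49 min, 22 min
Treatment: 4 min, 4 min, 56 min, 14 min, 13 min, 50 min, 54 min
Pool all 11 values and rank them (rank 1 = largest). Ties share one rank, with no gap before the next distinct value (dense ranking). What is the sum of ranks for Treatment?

Sorted (descending): 56, 54, 50, 50, 49, 27, 22, 14, 13, 4, 4
The 2 values of 50 share dense rank 3.
The 2 values of 4 share dense rank 9.
Remaining distinct values take the next consecutive integers.
Treatment values → pooled ranks: 4→9, 4→9, 56→1, 14→7, 13→8, 50→3, 54→2
Rank sum = 9 + 9 + 1 + 7 + 8 + 3 + 2 = 39

39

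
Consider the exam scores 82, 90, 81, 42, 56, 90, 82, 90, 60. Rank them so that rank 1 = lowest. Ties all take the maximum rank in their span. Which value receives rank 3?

Sorted (ascending): 42, 56, 60, 81, 82, 82, 90, 90, 90
The 2 values of 82 occupy positions 5–6 → each gets rank 6.
The 3 values of 90 occupy positions 7–9 → each gets rank 9.
Rank 3 → value 60.

60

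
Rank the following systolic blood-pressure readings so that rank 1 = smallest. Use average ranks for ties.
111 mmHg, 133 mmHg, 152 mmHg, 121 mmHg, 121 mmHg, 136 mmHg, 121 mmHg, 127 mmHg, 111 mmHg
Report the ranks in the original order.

1.5, 7, 9, 4, 4, 8, 4, 6, 1.5

Sorted (ascending): 111, 111, 121, 121, 121, 127, 133, 136, 152
The 2 values of 111 occupy positions 1–2 → average rank (1+2)/2 = 1.5.
The 3 values of 121 occupy positions 3–5 → average rank 4.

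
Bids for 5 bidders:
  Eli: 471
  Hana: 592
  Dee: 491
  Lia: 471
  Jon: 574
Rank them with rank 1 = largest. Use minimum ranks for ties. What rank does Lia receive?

Sorted (descending): 592, 574, 491, 471, 471
The 2 values of 471 occupy positions 4–5 → each gets rank 4.
Lia has value 471 → rank 4.

4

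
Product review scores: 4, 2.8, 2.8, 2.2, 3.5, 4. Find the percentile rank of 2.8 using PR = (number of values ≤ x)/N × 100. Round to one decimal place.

50.0

N = 6.
Strictly below 2.8: 1. Equal to 2.8: 2.
PR = 3/6 × 100 = 50.0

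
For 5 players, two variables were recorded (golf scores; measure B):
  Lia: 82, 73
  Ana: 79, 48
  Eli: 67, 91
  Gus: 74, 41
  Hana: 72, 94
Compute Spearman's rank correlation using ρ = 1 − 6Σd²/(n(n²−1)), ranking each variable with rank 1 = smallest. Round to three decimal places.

-0.500

Ranks of variable 1: 5, 4, 1, 3, 2
Ranks of variable 2: 3, 2, 4, 1, 5
d = r₁ − r₂: 2, 2, -3, 2, -3
d²: 4, 4, 9, 4, 9; Σd² = 30
ρ = 1 − 6·30/(5·24) = 1 − 180/120 = -0.500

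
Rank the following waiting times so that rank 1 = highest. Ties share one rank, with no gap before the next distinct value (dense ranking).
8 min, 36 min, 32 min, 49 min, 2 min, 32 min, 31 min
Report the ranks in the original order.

5, 2, 3, 1, 6, 3, 4

Sorted (descending): 49, 36, 32, 32, 31, 8, 2
The 2 values of 32 share dense rank 3.
Remaining distinct values take the next consecutive integers.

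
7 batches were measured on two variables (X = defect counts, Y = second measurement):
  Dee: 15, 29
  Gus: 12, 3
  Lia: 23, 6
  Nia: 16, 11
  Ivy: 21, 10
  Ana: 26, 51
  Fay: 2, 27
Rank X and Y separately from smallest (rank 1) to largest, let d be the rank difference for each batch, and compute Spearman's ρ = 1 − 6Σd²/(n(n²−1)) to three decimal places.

0.179

Ranks of variable 1: 3, 2, 6, 4, 5, 7, 1
Ranks of variable 2: 6, 1, 2, 4, 3, 7, 5
d = r₁ − r₂: -3, 1, 4, 0, 2, 0, -4
d²: 9, 1, 16, 0, 4, 0, 16; Σd² = 46
ρ = 1 − 6·46/(7·48) = 1 − 276/336 = 0.179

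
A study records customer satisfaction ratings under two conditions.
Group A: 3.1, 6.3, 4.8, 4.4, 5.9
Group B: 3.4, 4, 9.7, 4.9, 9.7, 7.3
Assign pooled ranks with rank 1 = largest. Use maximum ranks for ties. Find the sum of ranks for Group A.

35

Sorted (descending): 9.7, 9.7, 7.3, 6.3, 5.9, 4.9, 4.8, 4.4, 4, 3.4, 3.1
The 2 values of 9.7 occupy positions 1–2 → each gets rank 2.
Group A values → pooled ranks: 3.1→11, 6.3→4, 4.8→7, 4.4→8, 5.9→5
Rank sum = 11 + 4 + 7 + 8 + 5 = 35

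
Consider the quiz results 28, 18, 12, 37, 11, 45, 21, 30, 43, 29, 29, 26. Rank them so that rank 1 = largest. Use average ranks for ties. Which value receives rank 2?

43

Sorted (descending): 45, 43, 37, 30, 29, 29, 28, 26, 21, 18, 12, 11
The 2 values of 29 occupy positions 5–6 → average rank (5+6)/2 = 5.5.
Rank 2 → value 43.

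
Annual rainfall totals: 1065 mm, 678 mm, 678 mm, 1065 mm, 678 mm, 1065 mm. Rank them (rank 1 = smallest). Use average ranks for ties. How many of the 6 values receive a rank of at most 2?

3

Sorted (ascending): 678, 678, 678, 1065, 1065, 1065
The 3 values of 678 occupy positions 1–3 → average rank 2.
The 3 values of 1065 occupy positions 4–6 → average rank 5.
Ranks ≤ 2: {2, 2, 2} → 3 values.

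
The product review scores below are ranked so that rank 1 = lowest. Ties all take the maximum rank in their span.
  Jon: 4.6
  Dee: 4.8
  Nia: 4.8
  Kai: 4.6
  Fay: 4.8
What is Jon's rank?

Sorted (ascending): 4.6, 4.6, 4.8, 4.8, 4.8
The 2 values of 4.6 occupy positions 1–2 → each gets rank 2.
The 3 values of 4.8 occupy positions 3–5 → each gets rank 5.
Jon has value 4.6 → rank 2.

2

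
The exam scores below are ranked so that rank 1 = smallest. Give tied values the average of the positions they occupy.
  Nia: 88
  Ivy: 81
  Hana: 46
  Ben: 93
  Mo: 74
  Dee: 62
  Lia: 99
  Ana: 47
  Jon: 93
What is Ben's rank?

Sorted (ascending): 46, 47, 62, 74, 81, 88, 93, 93, 99
The 2 values of 93 occupy positions 7–8 → average rank (7+8)/2 = 7.5.
Ben has value 93 → rank 7.5.

7.5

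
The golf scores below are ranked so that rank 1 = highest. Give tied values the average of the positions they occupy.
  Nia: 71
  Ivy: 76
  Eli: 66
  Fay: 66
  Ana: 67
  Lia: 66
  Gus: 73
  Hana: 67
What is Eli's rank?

Sorted (descending): 76, 73, 71, 67, 67, 66, 66, 66
The 2 values of 67 occupy positions 4–5 → average rank (4+5)/2 = 4.5.
The 3 values of 66 occupy positions 6–8 → average rank 7.
Eli has value 66 → rank 7.

7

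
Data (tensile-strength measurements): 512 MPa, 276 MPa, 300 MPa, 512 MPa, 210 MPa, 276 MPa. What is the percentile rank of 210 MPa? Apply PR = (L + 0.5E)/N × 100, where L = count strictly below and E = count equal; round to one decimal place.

N = 6.
Strictly below 210: 0. Equal to 210: 1.
PR = (0 + 0.5·1)/6 × 100 = 8.3

8.3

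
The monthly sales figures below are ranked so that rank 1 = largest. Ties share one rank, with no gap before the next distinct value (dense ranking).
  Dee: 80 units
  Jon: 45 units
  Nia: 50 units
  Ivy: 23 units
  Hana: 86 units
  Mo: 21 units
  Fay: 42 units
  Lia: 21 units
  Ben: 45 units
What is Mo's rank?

7

Sorted (descending): 86, 80, 50, 45, 45, 42, 23, 21, 21
The 2 values of 45 share dense rank 4.
The 2 values of 21 share dense rank 7.
Remaining distinct values take the next consecutive integers.
Mo has value 21 units → rank 7.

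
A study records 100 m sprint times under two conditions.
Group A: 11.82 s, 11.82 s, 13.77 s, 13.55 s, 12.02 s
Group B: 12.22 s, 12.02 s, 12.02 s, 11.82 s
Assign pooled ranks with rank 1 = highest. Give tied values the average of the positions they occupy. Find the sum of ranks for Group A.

Sorted (descending): 13.77, 13.55, 12.22, 12.02, 12.02, 12.02, 11.82, 11.82, 11.82
The 3 values of 12.02 occupy positions 4–6 → average rank 5.
The 3 values of 11.82 occupy positions 7–9 → average rank 8.
Group A values → pooled ranks: 11.82→8, 11.82→8, 13.77→1, 13.55→2, 12.02→5
Rank sum = 8 + 8 + 1 + 2 + 5 = 24

24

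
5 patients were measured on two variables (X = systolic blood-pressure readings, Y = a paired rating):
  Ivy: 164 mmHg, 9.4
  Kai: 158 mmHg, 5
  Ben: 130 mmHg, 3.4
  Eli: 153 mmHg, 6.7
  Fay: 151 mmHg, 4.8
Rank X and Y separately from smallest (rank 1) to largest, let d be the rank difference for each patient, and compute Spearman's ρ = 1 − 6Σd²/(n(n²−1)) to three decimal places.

Ranks of variable 1: 5, 4, 1, 3, 2
Ranks of variable 2: 5, 3, 1, 4, 2
d = r₁ − r₂: 0, 1, 0, -1, 0
d²: 0, 1, 0, 1, 0; Σd² = 2
ρ = 1 − 6·2/(5·24) = 1 − 12/120 = 0.900

0.900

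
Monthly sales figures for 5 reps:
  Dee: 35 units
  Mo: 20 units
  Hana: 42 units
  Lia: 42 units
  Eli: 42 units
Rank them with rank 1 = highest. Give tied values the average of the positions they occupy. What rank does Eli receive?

Sorted (descending): 42, 42, 42, 35, 20
The 3 values of 42 occupy positions 1–3 → average rank 2.
Eli has value 42 units → rank 2.

2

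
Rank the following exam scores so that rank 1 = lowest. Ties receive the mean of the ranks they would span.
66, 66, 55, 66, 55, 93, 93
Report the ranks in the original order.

Sorted (ascending): 55, 55, 66, 66, 66, 93, 93
The 2 values of 55 occupy positions 1–2 → average rank (1+2)/2 = 1.5.
The 3 values of 66 occupy positions 3–5 → average rank 4.
The 2 values of 93 occupy positions 6–7 → average rank (6+7)/2 = 6.5.

4, 4, 1.5, 4, 1.5, 6.5, 6.5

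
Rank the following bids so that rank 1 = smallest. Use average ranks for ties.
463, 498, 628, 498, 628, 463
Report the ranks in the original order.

1.5, 3.5, 5.5, 3.5, 5.5, 1.5

Sorted (ascending): 463, 463, 498, 498, 628, 628
The 2 values of 463 occupy positions 1–2 → average rank (1+2)/2 = 1.5.
The 2 values of 498 occupy positions 3–4 → average rank (3+4)/2 = 3.5.
The 2 values of 628 occupy positions 5–6 → average rank (5+6)/2 = 5.5.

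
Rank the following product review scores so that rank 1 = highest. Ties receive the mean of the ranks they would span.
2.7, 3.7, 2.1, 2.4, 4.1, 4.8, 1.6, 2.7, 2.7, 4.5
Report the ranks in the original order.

6, 4, 9, 8, 3, 1, 10, 6, 6, 2

Sorted (descending): 4.8, 4.5, 4.1, 3.7, 2.7, 2.7, 2.7, 2.4, 2.1, 1.6
The 3 values of 2.7 occupy positions 5–7 → average rank 6.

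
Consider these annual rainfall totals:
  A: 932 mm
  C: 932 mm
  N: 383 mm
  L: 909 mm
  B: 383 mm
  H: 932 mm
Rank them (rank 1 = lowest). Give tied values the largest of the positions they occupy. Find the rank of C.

Sorted (ascending): 383, 383, 909, 932, 932, 932
The 2 values of 383 occupy positions 1–2 → each gets rank 2.
The 3 values of 932 occupy positions 4–6 → each gets rank 6.
C has value 932 mm → rank 6.

6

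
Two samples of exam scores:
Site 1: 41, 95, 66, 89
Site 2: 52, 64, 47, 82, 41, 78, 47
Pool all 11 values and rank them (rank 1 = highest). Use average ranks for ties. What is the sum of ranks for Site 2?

Sorted (descending): 95, 89, 82, 78, 66, 64, 52, 47, 47, 41, 41
The 2 values of 47 occupy positions 8–9 → average rank (8+9)/2 = 8.5.
The 2 values of 41 occupy positions 10–11 → average rank (10+11)/2 = 10.5.
Site 2 values → pooled ranks: 52→7, 64→6, 47→8.5, 82→3, 41→10.5, 78→4, 47→8.5
Rank sum = 7 + 6 + 8.5 + 3 + 10.5 + 4 + 8.5 = 47.5

47.5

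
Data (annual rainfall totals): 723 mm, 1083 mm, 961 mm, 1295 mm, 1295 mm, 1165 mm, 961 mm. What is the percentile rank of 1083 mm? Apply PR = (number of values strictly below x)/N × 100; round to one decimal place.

42.9

N = 7.
Strictly below 1083: 3. Equal to 1083: 1.
PR = 3/7 × 100 = 42.9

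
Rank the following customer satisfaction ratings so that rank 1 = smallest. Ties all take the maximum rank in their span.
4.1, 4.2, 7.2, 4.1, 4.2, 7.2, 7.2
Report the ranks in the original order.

2, 4, 7, 2, 4, 7, 7

Sorted (ascending): 4.1, 4.1, 4.2, 4.2, 7.2, 7.2, 7.2
The 2 values of 4.1 occupy positions 1–2 → each gets rank 2.
The 2 values of 4.2 occupy positions 3–4 → each gets rank 4.
The 3 values of 7.2 occupy positions 5–7 → each gets rank 7.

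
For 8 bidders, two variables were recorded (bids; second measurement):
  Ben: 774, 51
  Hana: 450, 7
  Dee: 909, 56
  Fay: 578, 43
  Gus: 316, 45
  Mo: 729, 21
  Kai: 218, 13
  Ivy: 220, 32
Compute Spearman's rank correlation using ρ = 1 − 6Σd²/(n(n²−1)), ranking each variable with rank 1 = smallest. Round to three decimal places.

Ranks of variable 1: 7, 4, 8, 5, 3, 6, 1, 2
Ranks of variable 2: 7, 1, 8, 5, 6, 3, 2, 4
d = r₁ − r₂: 0, 3, 0, 0, -3, 3, -1, -2
d²: 0, 9, 0, 0, 9, 9, 1, 4; Σd² = 32
ρ = 1 − 6·32/(8·63) = 1 − 192/504 = 0.619

0.619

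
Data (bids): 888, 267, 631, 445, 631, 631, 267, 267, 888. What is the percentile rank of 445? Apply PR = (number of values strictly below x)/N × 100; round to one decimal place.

N = 9.
Strictly below 445: 3. Equal to 445: 1.
PR = 3/9 × 100 = 33.3

33.3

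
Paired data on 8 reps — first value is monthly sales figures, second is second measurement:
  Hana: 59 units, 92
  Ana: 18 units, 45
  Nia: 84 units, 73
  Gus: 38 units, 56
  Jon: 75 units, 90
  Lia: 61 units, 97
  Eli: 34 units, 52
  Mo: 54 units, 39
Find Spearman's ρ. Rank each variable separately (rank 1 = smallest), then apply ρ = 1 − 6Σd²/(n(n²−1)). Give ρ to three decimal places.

0.643

Ranks of variable 1: 5, 1, 8, 3, 7, 6, 2, 4
Ranks of variable 2: 7, 2, 5, 4, 6, 8, 3, 1
d = r₁ − r₂: -2, -1, 3, -1, 1, -2, -1, 3
d²: 4, 1, 9, 1, 1, 4, 1, 9; Σd² = 30
ρ = 1 − 6·30/(8·63) = 1 − 180/504 = 0.643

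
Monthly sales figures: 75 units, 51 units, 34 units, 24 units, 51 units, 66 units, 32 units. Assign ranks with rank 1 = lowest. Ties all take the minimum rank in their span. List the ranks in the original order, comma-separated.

7, 4, 3, 1, 4, 6, 2

Sorted (ascending): 24, 32, 34, 51, 51, 66, 75
The 2 values of 51 occupy positions 4–5 → each gets rank 4.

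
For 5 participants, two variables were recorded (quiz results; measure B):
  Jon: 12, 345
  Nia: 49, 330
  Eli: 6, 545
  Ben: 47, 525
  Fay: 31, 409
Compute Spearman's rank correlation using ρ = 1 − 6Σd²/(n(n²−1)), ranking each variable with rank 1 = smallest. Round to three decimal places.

Ranks of variable 1: 2, 5, 1, 4, 3
Ranks of variable 2: 2, 1, 5, 4, 3
d = r₁ − r₂: 0, 4, -4, 0, 0
d²: 0, 16, 16, 0, 0; Σd² = 32
ρ = 1 − 6·32/(5·24) = 1 − 192/120 = -0.600

-0.600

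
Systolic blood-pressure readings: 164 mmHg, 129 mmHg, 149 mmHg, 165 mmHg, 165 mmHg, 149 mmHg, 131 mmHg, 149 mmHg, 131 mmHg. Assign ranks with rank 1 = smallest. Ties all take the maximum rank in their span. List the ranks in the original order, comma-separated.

Sorted (ascending): 129, 131, 131, 149, 149, 149, 164, 165, 165
The 2 values of 131 occupy positions 2–3 → each gets rank 3.
The 3 values of 149 occupy positions 4–6 → each gets rank 6.
The 2 values of 165 occupy positions 8–9 → each gets rank 9.

7, 1, 6, 9, 9, 6, 3, 6, 3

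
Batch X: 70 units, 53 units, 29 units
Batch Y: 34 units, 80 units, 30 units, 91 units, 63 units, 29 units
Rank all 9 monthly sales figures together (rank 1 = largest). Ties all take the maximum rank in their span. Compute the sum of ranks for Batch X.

Sorted (descending): 91, 80, 70, 63, 53, 34, 30, 29, 29
The 2 values of 29 occupy positions 8–9 → each gets rank 9.
Batch X values → pooled ranks: 70→3, 53→5, 29→9
Rank sum = 3 + 5 + 9 = 17

17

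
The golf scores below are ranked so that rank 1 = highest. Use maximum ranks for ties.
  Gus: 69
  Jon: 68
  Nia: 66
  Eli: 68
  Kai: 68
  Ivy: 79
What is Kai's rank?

5

Sorted (descending): 79, 69, 68, 68, 68, 66
The 3 values of 68 occupy positions 3–5 → each gets rank 5.
Kai has value 68 → rank 5.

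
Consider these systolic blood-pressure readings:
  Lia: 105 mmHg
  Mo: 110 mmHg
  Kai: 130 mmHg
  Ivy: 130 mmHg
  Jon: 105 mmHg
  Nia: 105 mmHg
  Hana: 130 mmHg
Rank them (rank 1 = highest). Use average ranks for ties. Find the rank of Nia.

Sorted (descending): 130, 130, 130, 110, 105, 105, 105
The 3 values of 130 occupy positions 1–3 → average rank 2.
The 3 values of 105 occupy positions 5–7 → average rank 6.
Nia has value 105 mmHg → rank 6.

6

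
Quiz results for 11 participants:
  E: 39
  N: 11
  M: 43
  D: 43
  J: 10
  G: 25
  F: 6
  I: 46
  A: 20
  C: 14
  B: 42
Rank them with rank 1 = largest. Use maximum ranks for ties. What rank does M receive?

Sorted (descending): 46, 43, 43, 42, 39, 25, 20, 14, 11, 10, 6
The 2 values of 43 occupy positions 2–3 → each gets rank 3.
M has value 43 → rank 3.

3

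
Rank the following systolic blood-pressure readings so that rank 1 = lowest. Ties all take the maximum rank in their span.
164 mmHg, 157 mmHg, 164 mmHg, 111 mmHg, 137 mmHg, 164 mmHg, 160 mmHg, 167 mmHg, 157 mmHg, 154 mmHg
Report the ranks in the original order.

Sorted (ascending): 111, 137, 154, 157, 157, 160, 164, 164, 164, 167
The 2 values of 157 occupy positions 4–5 → each gets rank 5.
The 3 values of 164 occupy positions 7–9 → each gets rank 9.

9, 5, 9, 1, 2, 9, 6, 10, 5, 3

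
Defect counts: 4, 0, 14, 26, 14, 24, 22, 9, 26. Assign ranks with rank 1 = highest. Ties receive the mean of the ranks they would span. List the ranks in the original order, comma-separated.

8, 9, 5.5, 1.5, 5.5, 3, 4, 7, 1.5

Sorted (descending): 26, 26, 24, 22, 14, 14, 9, 4, 0
The 2 values of 26 occupy positions 1–2 → average rank (1+2)/2 = 1.5.
The 2 values of 14 occupy positions 5–6 → average rank (5+6)/2 = 5.5.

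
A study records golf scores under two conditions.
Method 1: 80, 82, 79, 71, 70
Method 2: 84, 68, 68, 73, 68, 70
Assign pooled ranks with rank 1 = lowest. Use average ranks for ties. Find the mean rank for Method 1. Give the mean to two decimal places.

7.50

Sorted (ascending): 68, 68, 68, 70, 70, 71, 73, 79, 80, 82, 84
The 3 values of 68 occupy positions 1–3 → average rank 2.
The 2 values of 70 occupy positions 4–5 → average rank (4+5)/2 = 4.5.
Method 1 values → pooled ranks: 80→9, 82→10, 79→8, 71→6, 70→4.5
Mean rank = (9 + 10 + 8 + 6 + 4.5) / 5 = 7.50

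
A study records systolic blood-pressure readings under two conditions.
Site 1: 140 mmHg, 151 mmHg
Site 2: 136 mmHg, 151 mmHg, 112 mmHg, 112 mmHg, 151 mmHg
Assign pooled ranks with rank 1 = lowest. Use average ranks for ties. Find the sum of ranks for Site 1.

Sorted (ascending): 112, 112, 136, 140, 151, 151, 151
The 2 values of 112 occupy positions 1–2 → average rank (1+2)/2 = 1.5.
The 3 values of 151 occupy positions 5–7 → average rank 6.
Site 1 values → pooled ranks: 140→4, 151→6
Rank sum = 4 + 6 = 10

10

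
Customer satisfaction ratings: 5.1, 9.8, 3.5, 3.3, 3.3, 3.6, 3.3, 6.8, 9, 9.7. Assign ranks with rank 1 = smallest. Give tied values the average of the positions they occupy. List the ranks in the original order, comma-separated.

Sorted (ascending): 3.3, 3.3, 3.3, 3.5, 3.6, 5.1, 6.8, 9, 9.7, 9.8
The 3 values of 3.3 occupy positions 1–3 → average rank 2.

6, 10, 4, 2, 2, 5, 2, 7, 8, 9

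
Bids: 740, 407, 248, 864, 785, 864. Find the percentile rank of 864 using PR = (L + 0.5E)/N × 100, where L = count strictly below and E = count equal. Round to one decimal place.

N = 6.
Strictly below 864: 4. Equal to 864: 2.
PR = (4 + 0.5·2)/6 × 100 = 83.3

83.3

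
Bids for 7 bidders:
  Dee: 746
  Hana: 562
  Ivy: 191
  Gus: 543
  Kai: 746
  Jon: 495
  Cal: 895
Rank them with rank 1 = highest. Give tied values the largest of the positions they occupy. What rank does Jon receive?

6

Sorted (descending): 895, 746, 746, 562, 543, 495, 191
The 2 values of 746 occupy positions 2–3 → each gets rank 3.
Jon has value 495 → rank 6.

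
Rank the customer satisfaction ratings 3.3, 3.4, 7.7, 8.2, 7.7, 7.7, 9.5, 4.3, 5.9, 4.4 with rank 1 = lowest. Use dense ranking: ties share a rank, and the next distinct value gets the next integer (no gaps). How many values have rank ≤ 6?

8

Sorted (ascending): 3.3, 3.4, 4.3, 4.4, 5.9, 7.7, 7.7, 7.7, 8.2, 9.5
The 3 values of 7.7 share dense rank 6.
Remaining distinct values take the next consecutive integers.
Ranks ≤ 6: {1, 2, 3, 4, 5, 6, 6, 6} → 8 values.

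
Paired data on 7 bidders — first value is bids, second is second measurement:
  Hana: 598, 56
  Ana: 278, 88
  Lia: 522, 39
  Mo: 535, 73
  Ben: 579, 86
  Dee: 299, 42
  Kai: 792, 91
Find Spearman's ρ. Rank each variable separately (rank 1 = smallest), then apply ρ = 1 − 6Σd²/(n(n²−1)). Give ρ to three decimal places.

0.321

Ranks of variable 1: 6, 1, 3, 4, 5, 2, 7
Ranks of variable 2: 3, 6, 1, 4, 5, 2, 7
d = r₁ − r₂: 3, -5, 2, 0, 0, 0, 0
d²: 9, 25, 4, 0, 0, 0, 0; Σd² = 38
ρ = 1 − 6·38/(7·48) = 1 − 228/336 = 0.321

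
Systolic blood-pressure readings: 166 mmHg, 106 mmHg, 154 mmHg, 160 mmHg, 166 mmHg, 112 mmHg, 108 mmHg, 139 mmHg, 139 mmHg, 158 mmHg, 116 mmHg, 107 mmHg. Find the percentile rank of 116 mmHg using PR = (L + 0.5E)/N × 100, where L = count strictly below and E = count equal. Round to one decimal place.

37.5

N = 12.
Strictly below 116: 4. Equal to 116: 1.
PR = (4 + 0.5·1)/12 × 100 = 37.5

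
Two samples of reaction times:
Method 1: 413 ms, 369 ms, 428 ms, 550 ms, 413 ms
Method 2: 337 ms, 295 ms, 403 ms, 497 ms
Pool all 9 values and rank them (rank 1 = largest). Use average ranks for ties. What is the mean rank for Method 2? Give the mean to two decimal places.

6.25

Sorted (descending): 550, 497, 428, 413, 413, 403, 369, 337, 295
The 2 values of 413 occupy positions 4–5 → average rank (4+5)/2 = 4.5.
Method 2 values → pooled ranks: 337→8, 295→9, 403→6, 497→2
Mean rank = (8 + 9 + 6 + 2) / 4 = 6.25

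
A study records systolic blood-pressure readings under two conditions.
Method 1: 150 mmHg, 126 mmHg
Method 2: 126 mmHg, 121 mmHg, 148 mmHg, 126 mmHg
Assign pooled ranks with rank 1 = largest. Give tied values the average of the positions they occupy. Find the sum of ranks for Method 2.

Sorted (descending): 150, 148, 126, 126, 126, 121
The 3 values of 126 occupy positions 3–5 → average rank 4.
Method 2 values → pooled ranks: 126→4, 121→6, 148→2, 126→4
Rank sum = 4 + 6 + 2 + 4 = 16

16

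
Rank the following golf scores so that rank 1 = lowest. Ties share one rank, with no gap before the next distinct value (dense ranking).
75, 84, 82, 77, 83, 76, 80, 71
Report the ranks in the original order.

2, 8, 6, 4, 7, 3, 5, 1

Sorted (ascending): 71, 75, 76, 77, 80, 82, 83, 84
No ties — each value takes its position as its rank.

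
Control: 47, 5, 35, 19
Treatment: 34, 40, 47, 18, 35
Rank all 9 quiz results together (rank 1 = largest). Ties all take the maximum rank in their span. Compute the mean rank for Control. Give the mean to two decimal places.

Sorted (descending): 47, 47, 40, 35, 35, 34, 19, 18, 5
The 2 values of 47 occupy positions 1–2 → each gets rank 2.
The 2 values of 35 occupy positions 4–5 → each gets rank 5.
Control values → pooled ranks: 47→2, 5→9, 35→5, 19→7
Mean rank = (2 + 9 + 5 + 7) / 4 = 5.75

5.75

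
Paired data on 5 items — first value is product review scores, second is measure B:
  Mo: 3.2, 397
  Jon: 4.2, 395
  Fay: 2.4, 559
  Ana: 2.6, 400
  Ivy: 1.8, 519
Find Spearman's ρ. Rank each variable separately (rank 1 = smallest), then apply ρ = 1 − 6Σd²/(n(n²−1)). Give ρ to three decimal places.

Ranks of variable 1: 4, 5, 2, 3, 1
Ranks of variable 2: 2, 1, 5, 3, 4
d = r₁ − r₂: 2, 4, -3, 0, -3
d²: 4, 16, 9, 0, 9; Σd² = 38
ρ = 1 − 6·38/(5·24) = 1 − 228/120 = -0.900

-0.900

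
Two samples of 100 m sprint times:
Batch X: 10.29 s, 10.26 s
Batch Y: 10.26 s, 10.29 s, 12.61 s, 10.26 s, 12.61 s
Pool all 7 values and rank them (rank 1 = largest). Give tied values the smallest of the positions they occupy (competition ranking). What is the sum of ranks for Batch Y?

Sorted (descending): 12.61, 12.61, 10.29, 10.29, 10.26, 10.26, 10.26
The 2 values of 12.61 occupy positions 1–2 → each gets rank 1.
The 2 values of 10.29 occupy positions 3–4 → each gets rank 3.
The 3 values of 10.26 occupy positions 5–7 → each gets rank 5.
Batch Y values → pooled ranks: 10.26→5, 10.29→3, 12.61→1, 10.26→5, 12.61→1
Rank sum = 5 + 3 + 1 + 5 + 1 = 15

15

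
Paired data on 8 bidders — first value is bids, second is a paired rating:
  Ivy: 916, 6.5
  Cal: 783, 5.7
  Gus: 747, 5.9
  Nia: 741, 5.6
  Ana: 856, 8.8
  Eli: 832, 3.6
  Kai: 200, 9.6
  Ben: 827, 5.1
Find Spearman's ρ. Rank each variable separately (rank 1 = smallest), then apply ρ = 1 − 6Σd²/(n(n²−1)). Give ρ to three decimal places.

-0.095

Ranks of variable 1: 8, 4, 3, 2, 7, 6, 1, 5
Ranks of variable 2: 6, 4, 5, 3, 7, 1, 8, 2
d = r₁ − r₂: 2, 0, -2, -1, 0, 5, -7, 3
d²: 4, 0, 4, 1, 0, 25, 49, 9; Σd² = 92
ρ = 1 − 6·92/(8·63) = 1 − 552/504 = -0.095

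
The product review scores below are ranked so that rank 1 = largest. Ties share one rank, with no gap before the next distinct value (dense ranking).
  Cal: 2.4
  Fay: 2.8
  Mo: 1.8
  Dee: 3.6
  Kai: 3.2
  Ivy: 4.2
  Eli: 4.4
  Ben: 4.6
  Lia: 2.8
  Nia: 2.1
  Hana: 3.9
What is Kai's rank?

Sorted (descending): 4.6, 4.4, 4.2, 3.9, 3.6, 3.2, 2.8, 2.8, 2.4, 2.1, 1.8
The 2 values of 2.8 share dense rank 7.
Remaining distinct values take the next consecutive integers.
Kai has value 3.2 → rank 6.

6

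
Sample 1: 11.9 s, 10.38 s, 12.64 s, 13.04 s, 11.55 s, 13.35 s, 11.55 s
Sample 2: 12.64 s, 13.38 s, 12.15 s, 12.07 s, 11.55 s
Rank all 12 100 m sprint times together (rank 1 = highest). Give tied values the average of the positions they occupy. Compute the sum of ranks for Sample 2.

Sorted (descending): 13.38, 13.35, 13.04, 12.64, 12.64, 12.15, 12.07, 11.9, 11.55, 11.55, 11.55, 10.38
The 2 values of 12.64 occupy positions 4–5 → average rank (4+5)/2 = 4.5.
The 3 values of 11.55 occupy positions 9–11 → average rank 10.
Sample 2 values → pooled ranks: 12.64→4.5, 13.38→1, 12.15→6, 12.07→7, 11.55→10
Rank sum = 4.5 + 1 + 6 + 7 + 10 = 28.5

28.5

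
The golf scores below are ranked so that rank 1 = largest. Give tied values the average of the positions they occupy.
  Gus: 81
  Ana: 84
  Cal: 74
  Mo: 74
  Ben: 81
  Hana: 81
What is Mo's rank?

Sorted (descending): 84, 81, 81, 81, 74, 74
The 3 values of 81 occupy positions 2–4 → average rank 3.
The 2 values of 74 occupy positions 5–6 → average rank (5+6)/2 = 5.5.
Mo has value 74 → rank 5.5.

5.5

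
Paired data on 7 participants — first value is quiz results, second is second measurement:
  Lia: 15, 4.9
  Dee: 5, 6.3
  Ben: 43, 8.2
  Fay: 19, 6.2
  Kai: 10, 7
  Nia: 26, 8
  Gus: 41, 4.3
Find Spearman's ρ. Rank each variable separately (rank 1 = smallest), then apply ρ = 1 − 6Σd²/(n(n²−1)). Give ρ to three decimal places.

0.179

Ranks of variable 1: 3, 1, 7, 4, 2, 5, 6
Ranks of variable 2: 2, 4, 7, 3, 5, 6, 1
d = r₁ − r₂: 1, -3, 0, 1, -3, -1, 5
d²: 1, 9, 0, 1, 9, 1, 25; Σd² = 46
ρ = 1 − 6·46/(7·48) = 1 − 276/336 = 0.179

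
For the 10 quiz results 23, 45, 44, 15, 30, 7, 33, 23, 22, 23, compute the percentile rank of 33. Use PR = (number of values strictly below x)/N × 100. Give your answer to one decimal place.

N = 10.
Strictly below 33: 7. Equal to 33: 1.
PR = 7/10 × 100 = 70.0

70.0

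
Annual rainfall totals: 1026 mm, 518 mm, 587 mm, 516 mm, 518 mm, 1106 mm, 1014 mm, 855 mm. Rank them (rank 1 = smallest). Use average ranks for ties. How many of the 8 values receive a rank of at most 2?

Sorted (ascending): 516, 518, 518, 587, 855, 1014, 1026, 1106
The 2 values of 518 occupy positions 2–3 → average rank (2+3)/2 = 2.5.
Ranks ≤ 2: {1} → 1 value.

1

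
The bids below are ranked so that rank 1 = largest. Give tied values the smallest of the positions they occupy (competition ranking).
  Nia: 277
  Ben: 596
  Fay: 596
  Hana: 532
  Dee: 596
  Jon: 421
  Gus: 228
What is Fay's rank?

1

Sorted (descending): 596, 596, 596, 532, 421, 277, 228
The 3 values of 596 occupy positions 1–3 → each gets rank 1.
Fay has value 596 → rank 1.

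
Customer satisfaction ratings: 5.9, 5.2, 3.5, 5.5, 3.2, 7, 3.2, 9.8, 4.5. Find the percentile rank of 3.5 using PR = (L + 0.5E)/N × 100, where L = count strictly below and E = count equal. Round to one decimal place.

N = 9.
Strictly below 3.5: 2. Equal to 3.5: 1.
PR = (2 + 0.5·1)/9 × 100 = 27.8

27.8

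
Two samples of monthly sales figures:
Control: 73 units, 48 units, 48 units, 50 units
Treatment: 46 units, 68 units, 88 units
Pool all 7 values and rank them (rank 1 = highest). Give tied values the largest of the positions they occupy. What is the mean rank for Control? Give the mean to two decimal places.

Sorted (descending): 88, 73, 68, 50, 48, 48, 46
The 2 values of 48 occupy positions 5–6 → each gets rank 6.
Control values → pooled ranks: 73→2, 48→6, 48→6, 50→4
Mean rank = (2 + 6 + 6 + 4) / 4 = 4.50

4.50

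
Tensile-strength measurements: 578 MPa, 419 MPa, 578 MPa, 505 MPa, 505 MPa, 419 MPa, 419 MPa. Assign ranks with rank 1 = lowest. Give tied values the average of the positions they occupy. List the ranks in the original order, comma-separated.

Sorted (ascending): 419, 419, 419, 505, 505, 578, 578
The 3 values of 419 occupy positions 1–3 → average rank 2.
The 2 values of 505 occupy positions 4–5 → average rank (4+5)/2 = 4.5.
The 2 values of 578 occupy positions 6–7 → average rank (6+7)/2 = 6.5.

6.5, 2, 6.5, 4.5, 4.5, 2, 2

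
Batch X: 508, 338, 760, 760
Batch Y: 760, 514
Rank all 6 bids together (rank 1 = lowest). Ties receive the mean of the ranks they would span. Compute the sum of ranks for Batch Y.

Sorted (ascending): 338, 508, 514, 760, 760, 760
The 3 values of 760 occupy positions 4–6 → average rank 5.
Batch Y values → pooled ranks: 760→5, 514→3
Rank sum = 5 + 3 = 8

8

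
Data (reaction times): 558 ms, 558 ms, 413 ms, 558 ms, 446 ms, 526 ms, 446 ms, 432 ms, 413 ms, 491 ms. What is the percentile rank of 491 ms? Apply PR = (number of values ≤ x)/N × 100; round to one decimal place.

N = 10.
Strictly below 491: 5. Equal to 491: 1.
PR = 6/10 × 100 = 60.0

60.0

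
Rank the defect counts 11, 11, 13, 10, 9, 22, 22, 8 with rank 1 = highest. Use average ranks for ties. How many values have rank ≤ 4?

Sorted (descending): 22, 22, 13, 11, 11, 10, 9, 8
The 2 values of 22 occupy positions 1–2 → average rank (1+2)/2 = 1.5.
The 2 values of 11 occupy positions 4–5 → average rank (4+5)/2 = 4.5.
Ranks ≤ 4: {1.5, 1.5, 3} → 3 values.

3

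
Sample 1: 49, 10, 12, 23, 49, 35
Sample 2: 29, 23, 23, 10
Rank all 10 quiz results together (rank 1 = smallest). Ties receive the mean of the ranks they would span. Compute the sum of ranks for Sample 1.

Sorted (ascending): 10, 10, 12, 23, 23, 23, 29, 35, 49, 49
The 2 values of 10 occupy positions 1–2 → average rank (1+2)/2 = 1.5.
The 3 values of 23 occupy positions 4–6 → average rank 5.
The 2 values of 49 occupy positions 9–10 → average rank (9+10)/2 = 9.5.
Sample 1 values → pooled ranks: 49→9.5, 10→1.5, 12→3, 23→5, 49→9.5, 35→8
Rank sum = 9.5 + 1.5 + 3 + 5 + 9.5 + 8 = 36.5

36.5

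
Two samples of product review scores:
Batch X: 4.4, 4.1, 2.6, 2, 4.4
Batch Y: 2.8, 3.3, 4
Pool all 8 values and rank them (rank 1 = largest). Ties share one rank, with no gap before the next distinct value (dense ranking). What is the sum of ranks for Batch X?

17

Sorted (descending): 4.4, 4.4, 4.1, 4, 3.3, 2.8, 2.6, 2
The 2 values of 4.4 share dense rank 1.
Remaining distinct values take the next consecutive integers.
Batch X values → pooled ranks: 4.4→1, 4.1→2, 2.6→6, 2→7, 4.4→1
Rank sum = 1 + 2 + 6 + 7 + 1 = 17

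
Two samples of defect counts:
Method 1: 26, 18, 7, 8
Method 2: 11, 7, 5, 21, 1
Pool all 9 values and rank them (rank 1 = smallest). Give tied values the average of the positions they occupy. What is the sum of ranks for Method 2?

20.5

Sorted (ascending): 1, 5, 7, 7, 8, 11, 18, 21, 26
The 2 values of 7 occupy positions 3–4 → average rank (3+4)/2 = 3.5.
Method 2 values → pooled ranks: 11→6, 7→3.5, 5→2, 21→8, 1→1
Rank sum = 6 + 3.5 + 2 + 8 + 1 = 20.5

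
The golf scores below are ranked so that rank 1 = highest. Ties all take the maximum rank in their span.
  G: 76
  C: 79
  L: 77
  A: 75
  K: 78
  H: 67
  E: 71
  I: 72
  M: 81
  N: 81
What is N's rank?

Sorted (descending): 81, 81, 79, 78, 77, 76, 75, 72, 71, 67
The 2 values of 81 occupy positions 1–2 → each gets rank 2.
N has value 81 → rank 2.

2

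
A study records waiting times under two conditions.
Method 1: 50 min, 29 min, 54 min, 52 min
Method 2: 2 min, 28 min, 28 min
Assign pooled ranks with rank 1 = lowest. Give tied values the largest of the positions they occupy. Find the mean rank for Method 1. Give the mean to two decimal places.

Sorted (ascending): 2, 28, 28, 29, 50, 52, 54
The 2 values of 28 occupy positions 2–3 → each gets rank 3.
Method 1 values → pooled ranks: 50→5, 29→4, 54→7, 52→6
Mean rank = (5 + 4 + 7 + 6) / 4 = 5.50

5.50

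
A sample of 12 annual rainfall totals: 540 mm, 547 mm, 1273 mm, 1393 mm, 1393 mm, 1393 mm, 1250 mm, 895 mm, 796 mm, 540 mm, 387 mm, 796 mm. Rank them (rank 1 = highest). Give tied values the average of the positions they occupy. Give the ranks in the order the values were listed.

10.5, 9, 4, 2, 2, 2, 5, 6, 7.5, 10.5, 12, 7.5

Sorted (descending): 1393, 1393, 1393, 1273, 1250, 895, 796, 796, 547, 540, 540, 387
The 3 values of 1393 occupy positions 1–3 → average rank 2.
The 2 values of 796 occupy positions 7–8 → average rank (7+8)/2 = 7.5.
The 2 values of 540 occupy positions 10–11 → average rank (10+11)/2 = 10.5.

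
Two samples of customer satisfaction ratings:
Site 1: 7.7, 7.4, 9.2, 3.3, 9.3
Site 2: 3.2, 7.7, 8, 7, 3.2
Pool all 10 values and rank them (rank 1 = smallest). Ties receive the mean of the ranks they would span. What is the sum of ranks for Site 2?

21.5

Sorted (ascending): 3.2, 3.2, 3.3, 7, 7.4, 7.7, 7.7, 8, 9.2, 9.3
The 2 values of 3.2 occupy positions 1–2 → average rank (1+2)/2 = 1.5.
The 2 values of 7.7 occupy positions 6–7 → average rank (6+7)/2 = 6.5.
Site 2 values → pooled ranks: 3.2→1.5, 7.7→6.5, 8→8, 7→4, 3.2→1.5
Rank sum = 1.5 + 6.5 + 8 + 4 + 1.5 = 21.5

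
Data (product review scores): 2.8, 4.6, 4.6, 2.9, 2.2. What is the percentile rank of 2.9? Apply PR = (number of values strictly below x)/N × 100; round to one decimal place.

N = 5.
Strictly below 2.9: 2. Equal to 2.9: 1.
PR = 2/5 × 100 = 40.0

40.0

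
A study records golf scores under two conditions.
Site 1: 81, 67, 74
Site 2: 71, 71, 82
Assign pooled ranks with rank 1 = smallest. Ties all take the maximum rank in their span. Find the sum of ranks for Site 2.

Sorted (ascending): 67, 71, 71, 74, 81, 82
The 2 values of 71 occupy positions 2–3 → each gets rank 3.
Site 2 values → pooled ranks: 71→3, 71→3, 82→6
Rank sum = 3 + 3 + 6 = 12

12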